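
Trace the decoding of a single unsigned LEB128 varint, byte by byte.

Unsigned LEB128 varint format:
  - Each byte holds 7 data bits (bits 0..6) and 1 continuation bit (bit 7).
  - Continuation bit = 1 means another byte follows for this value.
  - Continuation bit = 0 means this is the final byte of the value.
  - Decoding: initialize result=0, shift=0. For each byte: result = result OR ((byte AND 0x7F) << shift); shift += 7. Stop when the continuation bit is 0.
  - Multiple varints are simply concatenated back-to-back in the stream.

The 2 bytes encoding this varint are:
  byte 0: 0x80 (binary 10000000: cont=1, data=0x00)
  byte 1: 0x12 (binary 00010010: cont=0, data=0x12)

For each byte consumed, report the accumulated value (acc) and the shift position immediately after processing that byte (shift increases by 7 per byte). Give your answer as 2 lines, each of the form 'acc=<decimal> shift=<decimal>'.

byte 0=0x80: payload=0x00=0, contrib = 0<<0 = 0; acc -> 0, shift -> 7
byte 1=0x12: payload=0x12=18, contrib = 18<<7 = 2304; acc -> 2304, shift -> 14

Answer: acc=0 shift=7
acc=2304 shift=14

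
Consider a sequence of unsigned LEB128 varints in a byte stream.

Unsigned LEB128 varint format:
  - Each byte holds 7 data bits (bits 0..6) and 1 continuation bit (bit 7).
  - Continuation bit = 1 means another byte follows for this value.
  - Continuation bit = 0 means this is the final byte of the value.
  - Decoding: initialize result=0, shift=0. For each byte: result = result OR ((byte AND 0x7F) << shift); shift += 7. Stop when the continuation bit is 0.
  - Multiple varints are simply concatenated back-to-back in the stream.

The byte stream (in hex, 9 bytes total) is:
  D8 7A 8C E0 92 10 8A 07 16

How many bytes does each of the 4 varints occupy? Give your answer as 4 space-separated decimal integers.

  byte[0]=0xD8 cont=1 payload=0x58=88: acc |= 88<<0 -> acc=88 shift=7
  byte[1]=0x7A cont=0 payload=0x7A=122: acc |= 122<<7 -> acc=15704 shift=14 [end]
Varint 1: bytes[0:2] = D8 7A -> value 15704 (2 byte(s))
  byte[2]=0x8C cont=1 payload=0x0C=12: acc |= 12<<0 -> acc=12 shift=7
  byte[3]=0xE0 cont=1 payload=0x60=96: acc |= 96<<7 -> acc=12300 shift=14
  byte[4]=0x92 cont=1 payload=0x12=18: acc |= 18<<14 -> acc=307212 shift=21
  byte[5]=0x10 cont=0 payload=0x10=16: acc |= 16<<21 -> acc=33861644 shift=28 [end]
Varint 2: bytes[2:6] = 8C E0 92 10 -> value 33861644 (4 byte(s))
  byte[6]=0x8A cont=1 payload=0x0A=10: acc |= 10<<0 -> acc=10 shift=7
  byte[7]=0x07 cont=0 payload=0x07=7: acc |= 7<<7 -> acc=906 shift=14 [end]
Varint 3: bytes[6:8] = 8A 07 -> value 906 (2 byte(s))
  byte[8]=0x16 cont=0 payload=0x16=22: acc |= 22<<0 -> acc=22 shift=7 [end]
Varint 4: bytes[8:9] = 16 -> value 22 (1 byte(s))

Answer: 2 4 2 1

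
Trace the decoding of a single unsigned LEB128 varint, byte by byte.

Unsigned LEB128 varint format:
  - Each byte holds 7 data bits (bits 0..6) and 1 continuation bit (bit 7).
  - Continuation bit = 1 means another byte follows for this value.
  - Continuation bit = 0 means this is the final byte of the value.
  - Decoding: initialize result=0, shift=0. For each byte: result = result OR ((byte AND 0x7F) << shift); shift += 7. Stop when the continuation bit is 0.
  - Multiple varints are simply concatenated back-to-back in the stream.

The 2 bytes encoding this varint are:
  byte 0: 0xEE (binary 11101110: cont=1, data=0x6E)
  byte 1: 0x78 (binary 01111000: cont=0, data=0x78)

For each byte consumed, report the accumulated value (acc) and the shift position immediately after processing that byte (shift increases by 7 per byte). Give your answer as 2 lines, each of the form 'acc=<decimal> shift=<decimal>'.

Answer: acc=110 shift=7
acc=15470 shift=14

Derivation:
byte 0=0xEE: payload=0x6E=110, contrib = 110<<0 = 110; acc -> 110, shift -> 7
byte 1=0x78: payload=0x78=120, contrib = 120<<7 = 15360; acc -> 15470, shift -> 14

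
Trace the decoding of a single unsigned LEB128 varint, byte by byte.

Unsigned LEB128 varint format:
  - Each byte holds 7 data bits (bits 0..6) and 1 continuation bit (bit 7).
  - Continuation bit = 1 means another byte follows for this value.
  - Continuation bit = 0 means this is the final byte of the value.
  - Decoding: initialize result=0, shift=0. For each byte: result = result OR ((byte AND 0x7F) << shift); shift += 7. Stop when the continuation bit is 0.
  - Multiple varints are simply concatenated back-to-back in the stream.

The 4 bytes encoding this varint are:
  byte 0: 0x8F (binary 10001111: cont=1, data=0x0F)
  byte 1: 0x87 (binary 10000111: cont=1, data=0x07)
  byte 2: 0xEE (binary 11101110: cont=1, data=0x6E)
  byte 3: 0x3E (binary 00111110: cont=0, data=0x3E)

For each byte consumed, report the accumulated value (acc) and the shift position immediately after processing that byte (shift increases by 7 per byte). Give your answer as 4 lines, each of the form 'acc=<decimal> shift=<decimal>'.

Answer: acc=15 shift=7
acc=911 shift=14
acc=1803151 shift=21
acc=131826575 shift=28

Derivation:
byte 0=0x8F: payload=0x0F=15, contrib = 15<<0 = 15; acc -> 15, shift -> 7
byte 1=0x87: payload=0x07=7, contrib = 7<<7 = 896; acc -> 911, shift -> 14
byte 2=0xEE: payload=0x6E=110, contrib = 110<<14 = 1802240; acc -> 1803151, shift -> 21
byte 3=0x3E: payload=0x3E=62, contrib = 62<<21 = 130023424; acc -> 131826575, shift -> 28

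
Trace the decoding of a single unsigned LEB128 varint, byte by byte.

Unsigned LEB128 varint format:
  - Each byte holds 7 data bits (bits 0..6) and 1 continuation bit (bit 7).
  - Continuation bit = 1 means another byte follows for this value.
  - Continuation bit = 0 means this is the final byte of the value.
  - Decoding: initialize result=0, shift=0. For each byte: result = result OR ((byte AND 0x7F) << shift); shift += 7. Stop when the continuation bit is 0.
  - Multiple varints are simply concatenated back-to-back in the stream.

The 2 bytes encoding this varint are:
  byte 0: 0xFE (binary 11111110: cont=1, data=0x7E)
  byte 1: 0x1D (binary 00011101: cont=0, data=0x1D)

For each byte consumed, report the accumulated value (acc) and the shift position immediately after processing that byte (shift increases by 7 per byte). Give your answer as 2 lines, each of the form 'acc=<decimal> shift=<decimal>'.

byte 0=0xFE: payload=0x7E=126, contrib = 126<<0 = 126; acc -> 126, shift -> 7
byte 1=0x1D: payload=0x1D=29, contrib = 29<<7 = 3712; acc -> 3838, shift -> 14

Answer: acc=126 shift=7
acc=3838 shift=14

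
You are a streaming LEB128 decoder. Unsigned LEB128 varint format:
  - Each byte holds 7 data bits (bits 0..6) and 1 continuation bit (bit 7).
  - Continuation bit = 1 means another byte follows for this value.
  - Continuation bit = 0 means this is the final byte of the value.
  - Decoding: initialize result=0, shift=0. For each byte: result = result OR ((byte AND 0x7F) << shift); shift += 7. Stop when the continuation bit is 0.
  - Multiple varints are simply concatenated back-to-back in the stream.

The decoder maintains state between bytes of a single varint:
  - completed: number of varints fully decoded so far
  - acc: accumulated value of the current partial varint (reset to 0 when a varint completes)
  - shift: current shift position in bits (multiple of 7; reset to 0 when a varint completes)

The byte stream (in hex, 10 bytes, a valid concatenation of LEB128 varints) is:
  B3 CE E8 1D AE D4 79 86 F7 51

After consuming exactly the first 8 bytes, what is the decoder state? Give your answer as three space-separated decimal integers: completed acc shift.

byte[0]=0xB3 cont=1 payload=0x33: acc |= 51<<0 -> completed=0 acc=51 shift=7
byte[1]=0xCE cont=1 payload=0x4E: acc |= 78<<7 -> completed=0 acc=10035 shift=14
byte[2]=0xE8 cont=1 payload=0x68: acc |= 104<<14 -> completed=0 acc=1713971 shift=21
byte[3]=0x1D cont=0 payload=0x1D: varint #1 complete (value=62531379); reset -> completed=1 acc=0 shift=0
byte[4]=0xAE cont=1 payload=0x2E: acc |= 46<<0 -> completed=1 acc=46 shift=7
byte[5]=0xD4 cont=1 payload=0x54: acc |= 84<<7 -> completed=1 acc=10798 shift=14
byte[6]=0x79 cont=0 payload=0x79: varint #2 complete (value=1993262); reset -> completed=2 acc=0 shift=0
byte[7]=0x86 cont=1 payload=0x06: acc |= 6<<0 -> completed=2 acc=6 shift=7

Answer: 2 6 7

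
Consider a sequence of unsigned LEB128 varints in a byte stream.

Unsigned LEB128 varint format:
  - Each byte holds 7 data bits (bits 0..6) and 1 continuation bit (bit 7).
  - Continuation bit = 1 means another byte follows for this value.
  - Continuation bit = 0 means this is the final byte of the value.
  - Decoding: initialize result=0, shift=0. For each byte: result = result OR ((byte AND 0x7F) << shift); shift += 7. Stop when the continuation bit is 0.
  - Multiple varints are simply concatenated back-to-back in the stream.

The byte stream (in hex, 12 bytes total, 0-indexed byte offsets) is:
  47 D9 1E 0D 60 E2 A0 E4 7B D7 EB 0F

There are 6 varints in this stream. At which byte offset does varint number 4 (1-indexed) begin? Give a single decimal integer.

  byte[0]=0x47 cont=0 payload=0x47=71: acc |= 71<<0 -> acc=71 shift=7 [end]
Varint 1: bytes[0:1] = 47 -> value 71 (1 byte(s))
  byte[1]=0xD9 cont=1 payload=0x59=89: acc |= 89<<0 -> acc=89 shift=7
  byte[2]=0x1E cont=0 payload=0x1E=30: acc |= 30<<7 -> acc=3929 shift=14 [end]
Varint 2: bytes[1:3] = D9 1E -> value 3929 (2 byte(s))
  byte[3]=0x0D cont=0 payload=0x0D=13: acc |= 13<<0 -> acc=13 shift=7 [end]
Varint 3: bytes[3:4] = 0D -> value 13 (1 byte(s))
  byte[4]=0x60 cont=0 payload=0x60=96: acc |= 96<<0 -> acc=96 shift=7 [end]
Varint 4: bytes[4:5] = 60 -> value 96 (1 byte(s))
  byte[5]=0xE2 cont=1 payload=0x62=98: acc |= 98<<0 -> acc=98 shift=7
  byte[6]=0xA0 cont=1 payload=0x20=32: acc |= 32<<7 -> acc=4194 shift=14
  byte[7]=0xE4 cont=1 payload=0x64=100: acc |= 100<<14 -> acc=1642594 shift=21
  byte[8]=0x7B cont=0 payload=0x7B=123: acc |= 123<<21 -> acc=259592290 shift=28 [end]
Varint 5: bytes[5:9] = E2 A0 E4 7B -> value 259592290 (4 byte(s))
  byte[9]=0xD7 cont=1 payload=0x57=87: acc |= 87<<0 -> acc=87 shift=7
  byte[10]=0xEB cont=1 payload=0x6B=107: acc |= 107<<7 -> acc=13783 shift=14
  byte[11]=0x0F cont=0 payload=0x0F=15: acc |= 15<<14 -> acc=259543 shift=21 [end]
Varint 6: bytes[9:12] = D7 EB 0F -> value 259543 (3 byte(s))

Answer: 4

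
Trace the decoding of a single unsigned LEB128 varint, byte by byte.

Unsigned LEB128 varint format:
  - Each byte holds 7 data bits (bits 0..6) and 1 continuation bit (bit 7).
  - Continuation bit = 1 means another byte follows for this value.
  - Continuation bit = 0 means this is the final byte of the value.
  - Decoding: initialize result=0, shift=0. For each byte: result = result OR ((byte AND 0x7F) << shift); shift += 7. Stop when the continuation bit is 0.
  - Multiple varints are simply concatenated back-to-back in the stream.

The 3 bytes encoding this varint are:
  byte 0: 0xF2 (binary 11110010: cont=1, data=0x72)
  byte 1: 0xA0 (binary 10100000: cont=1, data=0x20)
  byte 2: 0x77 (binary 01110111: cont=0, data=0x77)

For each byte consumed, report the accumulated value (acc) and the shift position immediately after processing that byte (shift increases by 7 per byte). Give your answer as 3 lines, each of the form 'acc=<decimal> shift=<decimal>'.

byte 0=0xF2: payload=0x72=114, contrib = 114<<0 = 114; acc -> 114, shift -> 7
byte 1=0xA0: payload=0x20=32, contrib = 32<<7 = 4096; acc -> 4210, shift -> 14
byte 2=0x77: payload=0x77=119, contrib = 119<<14 = 1949696; acc -> 1953906, shift -> 21

Answer: acc=114 shift=7
acc=4210 shift=14
acc=1953906 shift=21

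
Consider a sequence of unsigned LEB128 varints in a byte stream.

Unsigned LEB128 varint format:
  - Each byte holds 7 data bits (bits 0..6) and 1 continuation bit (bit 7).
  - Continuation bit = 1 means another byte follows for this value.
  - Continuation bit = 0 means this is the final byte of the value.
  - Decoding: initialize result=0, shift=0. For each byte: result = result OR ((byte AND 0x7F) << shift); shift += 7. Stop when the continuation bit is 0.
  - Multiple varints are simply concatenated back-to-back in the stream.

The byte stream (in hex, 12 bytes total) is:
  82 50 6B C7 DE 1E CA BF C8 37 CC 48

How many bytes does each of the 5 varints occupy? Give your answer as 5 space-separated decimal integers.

  byte[0]=0x82 cont=1 payload=0x02=2: acc |= 2<<0 -> acc=2 shift=7
  byte[1]=0x50 cont=0 payload=0x50=80: acc |= 80<<7 -> acc=10242 shift=14 [end]
Varint 1: bytes[0:2] = 82 50 -> value 10242 (2 byte(s))
  byte[2]=0x6B cont=0 payload=0x6B=107: acc |= 107<<0 -> acc=107 shift=7 [end]
Varint 2: bytes[2:3] = 6B -> value 107 (1 byte(s))
  byte[3]=0xC7 cont=1 payload=0x47=71: acc |= 71<<0 -> acc=71 shift=7
  byte[4]=0xDE cont=1 payload=0x5E=94: acc |= 94<<7 -> acc=12103 shift=14
  byte[5]=0x1E cont=0 payload=0x1E=30: acc |= 30<<14 -> acc=503623 shift=21 [end]
Varint 3: bytes[3:6] = C7 DE 1E -> value 503623 (3 byte(s))
  byte[6]=0xCA cont=1 payload=0x4A=74: acc |= 74<<0 -> acc=74 shift=7
  byte[7]=0xBF cont=1 payload=0x3F=63: acc |= 63<<7 -> acc=8138 shift=14
  byte[8]=0xC8 cont=1 payload=0x48=72: acc |= 72<<14 -> acc=1187786 shift=21
  byte[9]=0x37 cont=0 payload=0x37=55: acc |= 55<<21 -> acc=116531146 shift=28 [end]
Varint 4: bytes[6:10] = CA BF C8 37 -> value 116531146 (4 byte(s))
  byte[10]=0xCC cont=1 payload=0x4C=76: acc |= 76<<0 -> acc=76 shift=7
  byte[11]=0x48 cont=0 payload=0x48=72: acc |= 72<<7 -> acc=9292 shift=14 [end]
Varint 5: bytes[10:12] = CC 48 -> value 9292 (2 byte(s))

Answer: 2 1 3 4 2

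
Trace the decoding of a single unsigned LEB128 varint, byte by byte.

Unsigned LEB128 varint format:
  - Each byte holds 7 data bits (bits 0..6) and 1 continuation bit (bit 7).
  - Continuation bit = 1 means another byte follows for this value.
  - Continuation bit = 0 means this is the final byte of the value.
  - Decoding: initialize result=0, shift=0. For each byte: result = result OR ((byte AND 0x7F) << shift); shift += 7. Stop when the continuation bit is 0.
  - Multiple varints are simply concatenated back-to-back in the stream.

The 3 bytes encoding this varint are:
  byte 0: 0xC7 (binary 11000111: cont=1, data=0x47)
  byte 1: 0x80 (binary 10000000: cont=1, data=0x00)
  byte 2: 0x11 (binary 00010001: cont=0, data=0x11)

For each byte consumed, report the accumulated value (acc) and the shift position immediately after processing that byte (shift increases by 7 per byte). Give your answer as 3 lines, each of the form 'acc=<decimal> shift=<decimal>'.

Answer: acc=71 shift=7
acc=71 shift=14
acc=278599 shift=21

Derivation:
byte 0=0xC7: payload=0x47=71, contrib = 71<<0 = 71; acc -> 71, shift -> 7
byte 1=0x80: payload=0x00=0, contrib = 0<<7 = 0; acc -> 71, shift -> 14
byte 2=0x11: payload=0x11=17, contrib = 17<<14 = 278528; acc -> 278599, shift -> 21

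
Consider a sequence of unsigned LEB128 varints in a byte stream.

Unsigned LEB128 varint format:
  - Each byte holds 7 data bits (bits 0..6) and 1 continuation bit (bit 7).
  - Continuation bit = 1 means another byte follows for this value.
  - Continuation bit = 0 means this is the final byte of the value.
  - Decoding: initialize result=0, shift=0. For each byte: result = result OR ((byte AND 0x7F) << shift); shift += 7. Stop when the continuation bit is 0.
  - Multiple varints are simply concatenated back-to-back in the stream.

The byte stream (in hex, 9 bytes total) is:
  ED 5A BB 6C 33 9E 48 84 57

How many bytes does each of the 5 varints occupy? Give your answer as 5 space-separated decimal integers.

Answer: 2 2 1 2 2

Derivation:
  byte[0]=0xED cont=1 payload=0x6D=109: acc |= 109<<0 -> acc=109 shift=7
  byte[1]=0x5A cont=0 payload=0x5A=90: acc |= 90<<7 -> acc=11629 shift=14 [end]
Varint 1: bytes[0:2] = ED 5A -> value 11629 (2 byte(s))
  byte[2]=0xBB cont=1 payload=0x3B=59: acc |= 59<<0 -> acc=59 shift=7
  byte[3]=0x6C cont=0 payload=0x6C=108: acc |= 108<<7 -> acc=13883 shift=14 [end]
Varint 2: bytes[2:4] = BB 6C -> value 13883 (2 byte(s))
  byte[4]=0x33 cont=0 payload=0x33=51: acc |= 51<<0 -> acc=51 shift=7 [end]
Varint 3: bytes[4:5] = 33 -> value 51 (1 byte(s))
  byte[5]=0x9E cont=1 payload=0x1E=30: acc |= 30<<0 -> acc=30 shift=7
  byte[6]=0x48 cont=0 payload=0x48=72: acc |= 72<<7 -> acc=9246 shift=14 [end]
Varint 4: bytes[5:7] = 9E 48 -> value 9246 (2 byte(s))
  byte[7]=0x84 cont=1 payload=0x04=4: acc |= 4<<0 -> acc=4 shift=7
  byte[8]=0x57 cont=0 payload=0x57=87: acc |= 87<<7 -> acc=11140 shift=14 [end]
Varint 5: bytes[7:9] = 84 57 -> value 11140 (2 byte(s))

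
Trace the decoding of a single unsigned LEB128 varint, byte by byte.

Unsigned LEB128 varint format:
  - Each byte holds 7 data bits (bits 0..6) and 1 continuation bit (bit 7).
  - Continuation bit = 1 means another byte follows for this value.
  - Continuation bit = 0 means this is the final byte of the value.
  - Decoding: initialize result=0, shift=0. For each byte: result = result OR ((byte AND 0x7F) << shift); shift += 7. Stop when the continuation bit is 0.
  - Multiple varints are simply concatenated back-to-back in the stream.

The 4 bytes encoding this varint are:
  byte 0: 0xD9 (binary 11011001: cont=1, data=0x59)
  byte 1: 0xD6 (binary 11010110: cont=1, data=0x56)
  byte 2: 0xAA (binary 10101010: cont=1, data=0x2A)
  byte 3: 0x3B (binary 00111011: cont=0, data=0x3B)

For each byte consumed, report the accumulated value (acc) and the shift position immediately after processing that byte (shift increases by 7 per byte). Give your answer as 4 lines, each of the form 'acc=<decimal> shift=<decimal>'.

byte 0=0xD9: payload=0x59=89, contrib = 89<<0 = 89; acc -> 89, shift -> 7
byte 1=0xD6: payload=0x56=86, contrib = 86<<7 = 11008; acc -> 11097, shift -> 14
byte 2=0xAA: payload=0x2A=42, contrib = 42<<14 = 688128; acc -> 699225, shift -> 21
byte 3=0x3B: payload=0x3B=59, contrib = 59<<21 = 123731968; acc -> 124431193, shift -> 28

Answer: acc=89 shift=7
acc=11097 shift=14
acc=699225 shift=21
acc=124431193 shift=28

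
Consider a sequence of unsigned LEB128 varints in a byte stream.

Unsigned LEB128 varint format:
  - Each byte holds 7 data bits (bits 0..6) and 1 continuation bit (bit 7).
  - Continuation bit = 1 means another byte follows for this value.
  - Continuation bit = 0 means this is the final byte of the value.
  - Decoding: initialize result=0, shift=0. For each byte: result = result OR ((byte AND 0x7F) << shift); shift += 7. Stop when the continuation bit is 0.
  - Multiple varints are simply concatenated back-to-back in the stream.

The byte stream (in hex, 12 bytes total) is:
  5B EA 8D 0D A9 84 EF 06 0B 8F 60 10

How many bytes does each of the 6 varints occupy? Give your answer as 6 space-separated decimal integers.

  byte[0]=0x5B cont=0 payload=0x5B=91: acc |= 91<<0 -> acc=91 shift=7 [end]
Varint 1: bytes[0:1] = 5B -> value 91 (1 byte(s))
  byte[1]=0xEA cont=1 payload=0x6A=106: acc |= 106<<0 -> acc=106 shift=7
  byte[2]=0x8D cont=1 payload=0x0D=13: acc |= 13<<7 -> acc=1770 shift=14
  byte[3]=0x0D cont=0 payload=0x0D=13: acc |= 13<<14 -> acc=214762 shift=21 [end]
Varint 2: bytes[1:4] = EA 8D 0D -> value 214762 (3 byte(s))
  byte[4]=0xA9 cont=1 payload=0x29=41: acc |= 41<<0 -> acc=41 shift=7
  byte[5]=0x84 cont=1 payload=0x04=4: acc |= 4<<7 -> acc=553 shift=14
  byte[6]=0xEF cont=1 payload=0x6F=111: acc |= 111<<14 -> acc=1819177 shift=21
  byte[7]=0x06 cont=0 payload=0x06=6: acc |= 6<<21 -> acc=14402089 shift=28 [end]
Varint 3: bytes[4:8] = A9 84 EF 06 -> value 14402089 (4 byte(s))
  byte[8]=0x0B cont=0 payload=0x0B=11: acc |= 11<<0 -> acc=11 shift=7 [end]
Varint 4: bytes[8:9] = 0B -> value 11 (1 byte(s))
  byte[9]=0x8F cont=1 payload=0x0F=15: acc |= 15<<0 -> acc=15 shift=7
  byte[10]=0x60 cont=0 payload=0x60=96: acc |= 96<<7 -> acc=12303 shift=14 [end]
Varint 5: bytes[9:11] = 8F 60 -> value 12303 (2 byte(s))
  byte[11]=0x10 cont=0 payload=0x10=16: acc |= 16<<0 -> acc=16 shift=7 [end]
Varint 6: bytes[11:12] = 10 -> value 16 (1 byte(s))

Answer: 1 3 4 1 2 1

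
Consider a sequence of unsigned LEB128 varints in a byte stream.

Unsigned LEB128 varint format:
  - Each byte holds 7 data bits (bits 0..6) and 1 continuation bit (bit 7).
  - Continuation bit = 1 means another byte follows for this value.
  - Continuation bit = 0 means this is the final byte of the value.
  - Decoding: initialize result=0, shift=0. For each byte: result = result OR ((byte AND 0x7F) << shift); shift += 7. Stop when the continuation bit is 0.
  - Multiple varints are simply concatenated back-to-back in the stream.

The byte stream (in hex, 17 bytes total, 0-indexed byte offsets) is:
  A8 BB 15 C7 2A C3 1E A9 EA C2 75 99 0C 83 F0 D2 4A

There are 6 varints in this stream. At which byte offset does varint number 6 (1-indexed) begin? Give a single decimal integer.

Answer: 13

Derivation:
  byte[0]=0xA8 cont=1 payload=0x28=40: acc |= 40<<0 -> acc=40 shift=7
  byte[1]=0xBB cont=1 payload=0x3B=59: acc |= 59<<7 -> acc=7592 shift=14
  byte[2]=0x15 cont=0 payload=0x15=21: acc |= 21<<14 -> acc=351656 shift=21 [end]
Varint 1: bytes[0:3] = A8 BB 15 -> value 351656 (3 byte(s))
  byte[3]=0xC7 cont=1 payload=0x47=71: acc |= 71<<0 -> acc=71 shift=7
  byte[4]=0x2A cont=0 payload=0x2A=42: acc |= 42<<7 -> acc=5447 shift=14 [end]
Varint 2: bytes[3:5] = C7 2A -> value 5447 (2 byte(s))
  byte[5]=0xC3 cont=1 payload=0x43=67: acc |= 67<<0 -> acc=67 shift=7
  byte[6]=0x1E cont=0 payload=0x1E=30: acc |= 30<<7 -> acc=3907 shift=14 [end]
Varint 3: bytes[5:7] = C3 1E -> value 3907 (2 byte(s))
  byte[7]=0xA9 cont=1 payload=0x29=41: acc |= 41<<0 -> acc=41 shift=7
  byte[8]=0xEA cont=1 payload=0x6A=106: acc |= 106<<7 -> acc=13609 shift=14
  byte[9]=0xC2 cont=1 payload=0x42=66: acc |= 66<<14 -> acc=1094953 shift=21
  byte[10]=0x75 cont=0 payload=0x75=117: acc |= 117<<21 -> acc=246461737 shift=28 [end]
Varint 4: bytes[7:11] = A9 EA C2 75 -> value 246461737 (4 byte(s))
  byte[11]=0x99 cont=1 payload=0x19=25: acc |= 25<<0 -> acc=25 shift=7
  byte[12]=0x0C cont=0 payload=0x0C=12: acc |= 12<<7 -> acc=1561 shift=14 [end]
Varint 5: bytes[11:13] = 99 0C -> value 1561 (2 byte(s))
  byte[13]=0x83 cont=1 payload=0x03=3: acc |= 3<<0 -> acc=3 shift=7
  byte[14]=0xF0 cont=1 payload=0x70=112: acc |= 112<<7 -> acc=14339 shift=14
  byte[15]=0xD2 cont=1 payload=0x52=82: acc |= 82<<14 -> acc=1357827 shift=21
  byte[16]=0x4A cont=0 payload=0x4A=74: acc |= 74<<21 -> acc=156547075 shift=28 [end]
Varint 6: bytes[13:17] = 83 F0 D2 4A -> value 156547075 (4 byte(s))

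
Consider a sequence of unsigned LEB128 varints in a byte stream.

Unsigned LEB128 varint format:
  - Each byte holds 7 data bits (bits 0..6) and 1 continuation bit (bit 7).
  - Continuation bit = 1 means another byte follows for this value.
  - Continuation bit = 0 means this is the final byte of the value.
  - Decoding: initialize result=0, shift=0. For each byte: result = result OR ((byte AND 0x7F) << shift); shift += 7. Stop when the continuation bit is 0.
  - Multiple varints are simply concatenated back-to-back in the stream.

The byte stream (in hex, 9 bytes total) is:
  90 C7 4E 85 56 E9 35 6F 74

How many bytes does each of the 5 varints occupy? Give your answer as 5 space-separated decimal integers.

  byte[0]=0x90 cont=1 payload=0x10=16: acc |= 16<<0 -> acc=16 shift=7
  byte[1]=0xC7 cont=1 payload=0x47=71: acc |= 71<<7 -> acc=9104 shift=14
  byte[2]=0x4E cont=0 payload=0x4E=78: acc |= 78<<14 -> acc=1287056 shift=21 [end]
Varint 1: bytes[0:3] = 90 C7 4E -> value 1287056 (3 byte(s))
  byte[3]=0x85 cont=1 payload=0x05=5: acc |= 5<<0 -> acc=5 shift=7
  byte[4]=0x56 cont=0 payload=0x56=86: acc |= 86<<7 -> acc=11013 shift=14 [end]
Varint 2: bytes[3:5] = 85 56 -> value 11013 (2 byte(s))
  byte[5]=0xE9 cont=1 payload=0x69=105: acc |= 105<<0 -> acc=105 shift=7
  byte[6]=0x35 cont=0 payload=0x35=53: acc |= 53<<7 -> acc=6889 shift=14 [end]
Varint 3: bytes[5:7] = E9 35 -> value 6889 (2 byte(s))
  byte[7]=0x6F cont=0 payload=0x6F=111: acc |= 111<<0 -> acc=111 shift=7 [end]
Varint 4: bytes[7:8] = 6F -> value 111 (1 byte(s))
  byte[8]=0x74 cont=0 payload=0x74=116: acc |= 116<<0 -> acc=116 shift=7 [end]
Varint 5: bytes[8:9] = 74 -> value 116 (1 byte(s))

Answer: 3 2 2 1 1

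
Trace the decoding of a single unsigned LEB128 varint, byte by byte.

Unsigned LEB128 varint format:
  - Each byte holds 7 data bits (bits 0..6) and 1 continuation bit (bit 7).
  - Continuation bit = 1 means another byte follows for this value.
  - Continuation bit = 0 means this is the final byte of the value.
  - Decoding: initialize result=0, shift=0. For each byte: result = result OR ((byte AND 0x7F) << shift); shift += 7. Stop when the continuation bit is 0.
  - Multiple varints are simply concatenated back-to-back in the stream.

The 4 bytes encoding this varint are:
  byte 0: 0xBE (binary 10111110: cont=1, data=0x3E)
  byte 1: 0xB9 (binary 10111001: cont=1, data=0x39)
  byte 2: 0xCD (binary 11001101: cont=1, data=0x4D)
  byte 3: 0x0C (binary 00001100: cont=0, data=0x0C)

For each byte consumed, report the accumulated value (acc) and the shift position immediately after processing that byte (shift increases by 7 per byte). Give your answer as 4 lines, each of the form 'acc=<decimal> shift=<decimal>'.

Answer: acc=62 shift=7
acc=7358 shift=14
acc=1268926 shift=21
acc=26434750 shift=28

Derivation:
byte 0=0xBE: payload=0x3E=62, contrib = 62<<0 = 62; acc -> 62, shift -> 7
byte 1=0xB9: payload=0x39=57, contrib = 57<<7 = 7296; acc -> 7358, shift -> 14
byte 2=0xCD: payload=0x4D=77, contrib = 77<<14 = 1261568; acc -> 1268926, shift -> 21
byte 3=0x0C: payload=0x0C=12, contrib = 12<<21 = 25165824; acc -> 26434750, shift -> 28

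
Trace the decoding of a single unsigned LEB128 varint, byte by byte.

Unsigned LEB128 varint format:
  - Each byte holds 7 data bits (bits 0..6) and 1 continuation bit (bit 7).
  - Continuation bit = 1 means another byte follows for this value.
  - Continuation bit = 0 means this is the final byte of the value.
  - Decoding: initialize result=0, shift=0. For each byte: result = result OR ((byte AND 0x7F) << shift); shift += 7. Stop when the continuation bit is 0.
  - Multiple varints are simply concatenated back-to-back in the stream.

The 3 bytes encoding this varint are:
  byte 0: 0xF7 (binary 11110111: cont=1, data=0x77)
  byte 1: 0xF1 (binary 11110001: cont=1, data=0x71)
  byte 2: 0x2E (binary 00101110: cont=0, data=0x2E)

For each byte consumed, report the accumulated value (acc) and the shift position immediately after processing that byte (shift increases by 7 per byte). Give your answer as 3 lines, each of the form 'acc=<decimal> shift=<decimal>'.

Answer: acc=119 shift=7
acc=14583 shift=14
acc=768247 shift=21

Derivation:
byte 0=0xF7: payload=0x77=119, contrib = 119<<0 = 119; acc -> 119, shift -> 7
byte 1=0xF1: payload=0x71=113, contrib = 113<<7 = 14464; acc -> 14583, shift -> 14
byte 2=0x2E: payload=0x2E=46, contrib = 46<<14 = 753664; acc -> 768247, shift -> 21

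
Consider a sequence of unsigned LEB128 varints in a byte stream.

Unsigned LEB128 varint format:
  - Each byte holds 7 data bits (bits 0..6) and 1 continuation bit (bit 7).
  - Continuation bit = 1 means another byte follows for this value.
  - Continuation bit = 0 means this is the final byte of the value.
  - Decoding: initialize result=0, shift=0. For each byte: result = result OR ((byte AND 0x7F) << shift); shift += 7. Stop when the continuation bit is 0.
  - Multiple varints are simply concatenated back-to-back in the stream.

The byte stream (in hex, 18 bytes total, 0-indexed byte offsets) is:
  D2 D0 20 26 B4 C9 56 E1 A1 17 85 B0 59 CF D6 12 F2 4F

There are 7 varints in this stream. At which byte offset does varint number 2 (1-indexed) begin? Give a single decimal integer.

Answer: 3

Derivation:
  byte[0]=0xD2 cont=1 payload=0x52=82: acc |= 82<<0 -> acc=82 shift=7
  byte[1]=0xD0 cont=1 payload=0x50=80: acc |= 80<<7 -> acc=10322 shift=14
  byte[2]=0x20 cont=0 payload=0x20=32: acc |= 32<<14 -> acc=534610 shift=21 [end]
Varint 1: bytes[0:3] = D2 D0 20 -> value 534610 (3 byte(s))
  byte[3]=0x26 cont=0 payload=0x26=38: acc |= 38<<0 -> acc=38 shift=7 [end]
Varint 2: bytes[3:4] = 26 -> value 38 (1 byte(s))
  byte[4]=0xB4 cont=1 payload=0x34=52: acc |= 52<<0 -> acc=52 shift=7
  byte[5]=0xC9 cont=1 payload=0x49=73: acc |= 73<<7 -> acc=9396 shift=14
  byte[6]=0x56 cont=0 payload=0x56=86: acc |= 86<<14 -> acc=1418420 shift=21 [end]
Varint 3: bytes[4:7] = B4 C9 56 -> value 1418420 (3 byte(s))
  byte[7]=0xE1 cont=1 payload=0x61=97: acc |= 97<<0 -> acc=97 shift=7
  byte[8]=0xA1 cont=1 payload=0x21=33: acc |= 33<<7 -> acc=4321 shift=14
  byte[9]=0x17 cont=0 payload=0x17=23: acc |= 23<<14 -> acc=381153 shift=21 [end]
Varint 4: bytes[7:10] = E1 A1 17 -> value 381153 (3 byte(s))
  byte[10]=0x85 cont=1 payload=0x05=5: acc |= 5<<0 -> acc=5 shift=7
  byte[11]=0xB0 cont=1 payload=0x30=48: acc |= 48<<7 -> acc=6149 shift=14
  byte[12]=0x59 cont=0 payload=0x59=89: acc |= 89<<14 -> acc=1464325 shift=21 [end]
Varint 5: bytes[10:13] = 85 B0 59 -> value 1464325 (3 byte(s))
  byte[13]=0xCF cont=1 payload=0x4F=79: acc |= 79<<0 -> acc=79 shift=7
  byte[14]=0xD6 cont=1 payload=0x56=86: acc |= 86<<7 -> acc=11087 shift=14
  byte[15]=0x12 cont=0 payload=0x12=18: acc |= 18<<14 -> acc=305999 shift=21 [end]
Varint 6: bytes[13:16] = CF D6 12 -> value 305999 (3 byte(s))
  byte[16]=0xF2 cont=1 payload=0x72=114: acc |= 114<<0 -> acc=114 shift=7
  byte[17]=0x4F cont=0 payload=0x4F=79: acc |= 79<<7 -> acc=10226 shift=14 [end]
Varint 7: bytes[16:18] = F2 4F -> value 10226 (2 byte(s))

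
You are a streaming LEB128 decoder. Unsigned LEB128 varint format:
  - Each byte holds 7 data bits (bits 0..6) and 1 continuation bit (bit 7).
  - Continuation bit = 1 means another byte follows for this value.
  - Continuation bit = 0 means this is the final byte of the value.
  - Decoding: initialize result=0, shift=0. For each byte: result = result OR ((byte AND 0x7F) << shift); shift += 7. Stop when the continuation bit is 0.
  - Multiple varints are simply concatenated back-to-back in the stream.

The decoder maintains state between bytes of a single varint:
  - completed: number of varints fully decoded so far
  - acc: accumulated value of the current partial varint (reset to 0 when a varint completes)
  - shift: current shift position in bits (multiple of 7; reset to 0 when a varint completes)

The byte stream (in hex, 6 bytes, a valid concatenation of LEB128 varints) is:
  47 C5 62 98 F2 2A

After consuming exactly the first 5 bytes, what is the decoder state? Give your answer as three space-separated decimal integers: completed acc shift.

byte[0]=0x47 cont=0 payload=0x47: varint #1 complete (value=71); reset -> completed=1 acc=0 shift=0
byte[1]=0xC5 cont=1 payload=0x45: acc |= 69<<0 -> completed=1 acc=69 shift=7
byte[2]=0x62 cont=0 payload=0x62: varint #2 complete (value=12613); reset -> completed=2 acc=0 shift=0
byte[3]=0x98 cont=1 payload=0x18: acc |= 24<<0 -> completed=2 acc=24 shift=7
byte[4]=0xF2 cont=1 payload=0x72: acc |= 114<<7 -> completed=2 acc=14616 shift=14

Answer: 2 14616 14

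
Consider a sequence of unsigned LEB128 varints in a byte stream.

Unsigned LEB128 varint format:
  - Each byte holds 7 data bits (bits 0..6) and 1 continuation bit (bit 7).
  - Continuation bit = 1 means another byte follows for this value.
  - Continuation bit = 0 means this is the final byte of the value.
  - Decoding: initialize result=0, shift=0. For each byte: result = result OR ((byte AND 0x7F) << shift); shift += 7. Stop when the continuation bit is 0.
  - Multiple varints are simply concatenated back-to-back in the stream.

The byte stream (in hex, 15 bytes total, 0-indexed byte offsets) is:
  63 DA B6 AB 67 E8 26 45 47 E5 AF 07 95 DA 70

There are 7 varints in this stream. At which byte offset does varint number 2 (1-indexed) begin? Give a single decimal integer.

Answer: 1

Derivation:
  byte[0]=0x63 cont=0 payload=0x63=99: acc |= 99<<0 -> acc=99 shift=7 [end]
Varint 1: bytes[0:1] = 63 -> value 99 (1 byte(s))
  byte[1]=0xDA cont=1 payload=0x5A=90: acc |= 90<<0 -> acc=90 shift=7
  byte[2]=0xB6 cont=1 payload=0x36=54: acc |= 54<<7 -> acc=7002 shift=14
  byte[3]=0xAB cont=1 payload=0x2B=43: acc |= 43<<14 -> acc=711514 shift=21
  byte[4]=0x67 cont=0 payload=0x67=103: acc |= 103<<21 -> acc=216718170 shift=28 [end]
Varint 2: bytes[1:5] = DA B6 AB 67 -> value 216718170 (4 byte(s))
  byte[5]=0xE8 cont=1 payload=0x68=104: acc |= 104<<0 -> acc=104 shift=7
  byte[6]=0x26 cont=0 payload=0x26=38: acc |= 38<<7 -> acc=4968 shift=14 [end]
Varint 3: bytes[5:7] = E8 26 -> value 4968 (2 byte(s))
  byte[7]=0x45 cont=0 payload=0x45=69: acc |= 69<<0 -> acc=69 shift=7 [end]
Varint 4: bytes[7:8] = 45 -> value 69 (1 byte(s))
  byte[8]=0x47 cont=0 payload=0x47=71: acc |= 71<<0 -> acc=71 shift=7 [end]
Varint 5: bytes[8:9] = 47 -> value 71 (1 byte(s))
  byte[9]=0xE5 cont=1 payload=0x65=101: acc |= 101<<0 -> acc=101 shift=7
  byte[10]=0xAF cont=1 payload=0x2F=47: acc |= 47<<7 -> acc=6117 shift=14
  byte[11]=0x07 cont=0 payload=0x07=7: acc |= 7<<14 -> acc=120805 shift=21 [end]
Varint 6: bytes[9:12] = E5 AF 07 -> value 120805 (3 byte(s))
  byte[12]=0x95 cont=1 payload=0x15=21: acc |= 21<<0 -> acc=21 shift=7
  byte[13]=0xDA cont=1 payload=0x5A=90: acc |= 90<<7 -> acc=11541 shift=14
  byte[14]=0x70 cont=0 payload=0x70=112: acc |= 112<<14 -> acc=1846549 shift=21 [end]
Varint 7: bytes[12:15] = 95 DA 70 -> value 1846549 (3 byte(s))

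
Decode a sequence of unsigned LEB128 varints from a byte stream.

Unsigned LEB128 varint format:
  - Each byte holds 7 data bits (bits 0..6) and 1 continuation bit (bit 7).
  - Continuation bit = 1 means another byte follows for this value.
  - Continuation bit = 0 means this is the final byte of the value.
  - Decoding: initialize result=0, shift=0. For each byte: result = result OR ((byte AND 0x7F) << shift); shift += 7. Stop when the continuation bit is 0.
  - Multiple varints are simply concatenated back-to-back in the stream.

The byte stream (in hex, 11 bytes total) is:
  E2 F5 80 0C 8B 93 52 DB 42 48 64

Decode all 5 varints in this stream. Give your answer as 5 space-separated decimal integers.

Answer: 25180898 1345931 8539 72 100

Derivation:
  byte[0]=0xE2 cont=1 payload=0x62=98: acc |= 98<<0 -> acc=98 shift=7
  byte[1]=0xF5 cont=1 payload=0x75=117: acc |= 117<<7 -> acc=15074 shift=14
  byte[2]=0x80 cont=1 payload=0x00=0: acc |= 0<<14 -> acc=15074 shift=21
  byte[3]=0x0C cont=0 payload=0x0C=12: acc |= 12<<21 -> acc=25180898 shift=28 [end]
Varint 1: bytes[0:4] = E2 F5 80 0C -> value 25180898 (4 byte(s))
  byte[4]=0x8B cont=1 payload=0x0B=11: acc |= 11<<0 -> acc=11 shift=7
  byte[5]=0x93 cont=1 payload=0x13=19: acc |= 19<<7 -> acc=2443 shift=14
  byte[6]=0x52 cont=0 payload=0x52=82: acc |= 82<<14 -> acc=1345931 shift=21 [end]
Varint 2: bytes[4:7] = 8B 93 52 -> value 1345931 (3 byte(s))
  byte[7]=0xDB cont=1 payload=0x5B=91: acc |= 91<<0 -> acc=91 shift=7
  byte[8]=0x42 cont=0 payload=0x42=66: acc |= 66<<7 -> acc=8539 shift=14 [end]
Varint 3: bytes[7:9] = DB 42 -> value 8539 (2 byte(s))
  byte[9]=0x48 cont=0 payload=0x48=72: acc |= 72<<0 -> acc=72 shift=7 [end]
Varint 4: bytes[9:10] = 48 -> value 72 (1 byte(s))
  byte[10]=0x64 cont=0 payload=0x64=100: acc |= 100<<0 -> acc=100 shift=7 [end]
Varint 5: bytes[10:11] = 64 -> value 100 (1 byte(s))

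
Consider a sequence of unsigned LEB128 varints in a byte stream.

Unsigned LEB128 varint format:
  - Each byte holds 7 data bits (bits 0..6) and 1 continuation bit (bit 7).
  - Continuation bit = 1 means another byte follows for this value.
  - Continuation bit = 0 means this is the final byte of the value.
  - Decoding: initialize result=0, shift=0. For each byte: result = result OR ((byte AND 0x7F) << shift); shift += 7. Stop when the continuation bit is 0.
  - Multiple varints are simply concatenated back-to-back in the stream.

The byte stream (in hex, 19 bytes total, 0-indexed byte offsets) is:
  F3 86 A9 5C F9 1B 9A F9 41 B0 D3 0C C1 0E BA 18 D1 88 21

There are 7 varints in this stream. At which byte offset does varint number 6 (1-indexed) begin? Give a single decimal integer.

Answer: 14

Derivation:
  byte[0]=0xF3 cont=1 payload=0x73=115: acc |= 115<<0 -> acc=115 shift=7
  byte[1]=0x86 cont=1 payload=0x06=6: acc |= 6<<7 -> acc=883 shift=14
  byte[2]=0xA9 cont=1 payload=0x29=41: acc |= 41<<14 -> acc=672627 shift=21
  byte[3]=0x5C cont=0 payload=0x5C=92: acc |= 92<<21 -> acc=193610611 shift=28 [end]
Varint 1: bytes[0:4] = F3 86 A9 5C -> value 193610611 (4 byte(s))
  byte[4]=0xF9 cont=1 payload=0x79=121: acc |= 121<<0 -> acc=121 shift=7
  byte[5]=0x1B cont=0 payload=0x1B=27: acc |= 27<<7 -> acc=3577 shift=14 [end]
Varint 2: bytes[4:6] = F9 1B -> value 3577 (2 byte(s))
  byte[6]=0x9A cont=1 payload=0x1A=26: acc |= 26<<0 -> acc=26 shift=7
  byte[7]=0xF9 cont=1 payload=0x79=121: acc |= 121<<7 -> acc=15514 shift=14
  byte[8]=0x41 cont=0 payload=0x41=65: acc |= 65<<14 -> acc=1080474 shift=21 [end]
Varint 3: bytes[6:9] = 9A F9 41 -> value 1080474 (3 byte(s))
  byte[9]=0xB0 cont=1 payload=0x30=48: acc |= 48<<0 -> acc=48 shift=7
  byte[10]=0xD3 cont=1 payload=0x53=83: acc |= 83<<7 -> acc=10672 shift=14
  byte[11]=0x0C cont=0 payload=0x0C=12: acc |= 12<<14 -> acc=207280 shift=21 [end]
Varint 4: bytes[9:12] = B0 D3 0C -> value 207280 (3 byte(s))
  byte[12]=0xC1 cont=1 payload=0x41=65: acc |= 65<<0 -> acc=65 shift=7
  byte[13]=0x0E cont=0 payload=0x0E=14: acc |= 14<<7 -> acc=1857 shift=14 [end]
Varint 5: bytes[12:14] = C1 0E -> value 1857 (2 byte(s))
  byte[14]=0xBA cont=1 payload=0x3A=58: acc |= 58<<0 -> acc=58 shift=7
  byte[15]=0x18 cont=0 payload=0x18=24: acc |= 24<<7 -> acc=3130 shift=14 [end]
Varint 6: bytes[14:16] = BA 18 -> value 3130 (2 byte(s))
  byte[16]=0xD1 cont=1 payload=0x51=81: acc |= 81<<0 -> acc=81 shift=7
  byte[17]=0x88 cont=1 payload=0x08=8: acc |= 8<<7 -> acc=1105 shift=14
  byte[18]=0x21 cont=0 payload=0x21=33: acc |= 33<<14 -> acc=541777 shift=21 [end]
Varint 7: bytes[16:19] = D1 88 21 -> value 541777 (3 byte(s))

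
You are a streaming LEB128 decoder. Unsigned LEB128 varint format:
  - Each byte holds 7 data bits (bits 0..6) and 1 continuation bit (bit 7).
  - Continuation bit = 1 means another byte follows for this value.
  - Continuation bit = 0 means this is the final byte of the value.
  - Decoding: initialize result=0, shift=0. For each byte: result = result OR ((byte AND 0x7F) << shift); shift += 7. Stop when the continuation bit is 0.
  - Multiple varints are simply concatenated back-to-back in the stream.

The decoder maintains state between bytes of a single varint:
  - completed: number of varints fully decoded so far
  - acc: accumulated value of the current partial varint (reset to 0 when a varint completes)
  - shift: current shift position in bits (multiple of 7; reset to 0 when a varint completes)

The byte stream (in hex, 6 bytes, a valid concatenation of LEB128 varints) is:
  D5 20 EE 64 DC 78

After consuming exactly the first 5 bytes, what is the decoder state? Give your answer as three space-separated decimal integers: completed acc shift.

byte[0]=0xD5 cont=1 payload=0x55: acc |= 85<<0 -> completed=0 acc=85 shift=7
byte[1]=0x20 cont=0 payload=0x20: varint #1 complete (value=4181); reset -> completed=1 acc=0 shift=0
byte[2]=0xEE cont=1 payload=0x6E: acc |= 110<<0 -> completed=1 acc=110 shift=7
byte[3]=0x64 cont=0 payload=0x64: varint #2 complete (value=12910); reset -> completed=2 acc=0 shift=0
byte[4]=0xDC cont=1 payload=0x5C: acc |= 92<<0 -> completed=2 acc=92 shift=7

Answer: 2 92 7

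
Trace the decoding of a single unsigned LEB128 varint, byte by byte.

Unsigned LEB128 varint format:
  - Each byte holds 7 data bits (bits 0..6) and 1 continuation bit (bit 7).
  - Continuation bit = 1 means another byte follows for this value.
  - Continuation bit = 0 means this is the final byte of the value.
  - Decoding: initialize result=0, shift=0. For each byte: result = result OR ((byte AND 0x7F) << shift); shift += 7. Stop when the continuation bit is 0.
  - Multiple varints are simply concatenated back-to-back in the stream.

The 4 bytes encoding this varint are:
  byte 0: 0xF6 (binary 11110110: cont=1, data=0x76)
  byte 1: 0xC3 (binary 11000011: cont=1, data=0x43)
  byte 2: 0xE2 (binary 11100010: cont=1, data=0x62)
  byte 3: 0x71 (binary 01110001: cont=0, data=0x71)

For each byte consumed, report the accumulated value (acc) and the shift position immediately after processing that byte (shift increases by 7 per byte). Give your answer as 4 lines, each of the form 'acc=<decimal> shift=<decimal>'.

Answer: acc=118 shift=7
acc=8694 shift=14
acc=1614326 shift=21
acc=238592502 shift=28

Derivation:
byte 0=0xF6: payload=0x76=118, contrib = 118<<0 = 118; acc -> 118, shift -> 7
byte 1=0xC3: payload=0x43=67, contrib = 67<<7 = 8576; acc -> 8694, shift -> 14
byte 2=0xE2: payload=0x62=98, contrib = 98<<14 = 1605632; acc -> 1614326, shift -> 21
byte 3=0x71: payload=0x71=113, contrib = 113<<21 = 236978176; acc -> 238592502, shift -> 28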